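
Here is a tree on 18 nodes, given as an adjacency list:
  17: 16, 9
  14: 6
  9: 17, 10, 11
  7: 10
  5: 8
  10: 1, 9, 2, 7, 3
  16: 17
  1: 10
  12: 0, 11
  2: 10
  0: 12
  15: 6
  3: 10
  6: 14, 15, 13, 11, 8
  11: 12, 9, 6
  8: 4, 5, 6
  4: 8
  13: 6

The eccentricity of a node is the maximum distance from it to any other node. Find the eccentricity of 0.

5

Distances from 0 peak at 5, attained at 7 (2, 16, 1, 4, 3, 5 also at distance 5).
0-12-11-9-10-7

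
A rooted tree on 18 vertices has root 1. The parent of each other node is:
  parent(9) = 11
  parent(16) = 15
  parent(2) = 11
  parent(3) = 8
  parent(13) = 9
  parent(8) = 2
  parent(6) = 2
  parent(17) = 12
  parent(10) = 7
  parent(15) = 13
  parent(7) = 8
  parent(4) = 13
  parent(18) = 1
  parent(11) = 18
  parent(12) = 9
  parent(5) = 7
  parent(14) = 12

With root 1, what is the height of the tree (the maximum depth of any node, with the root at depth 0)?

6

The longest root-to-leaf path is 1 – 18 – 11 – 9 – 13 – 15 – 16 (6 edges).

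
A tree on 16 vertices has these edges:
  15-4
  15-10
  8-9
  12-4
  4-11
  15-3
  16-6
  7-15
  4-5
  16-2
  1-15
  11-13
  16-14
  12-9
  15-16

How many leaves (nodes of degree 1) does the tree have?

10

The leaves are 1, 2, 3, 5, 6, 7, 8, 10, 13, 14.
That is 10 leaves.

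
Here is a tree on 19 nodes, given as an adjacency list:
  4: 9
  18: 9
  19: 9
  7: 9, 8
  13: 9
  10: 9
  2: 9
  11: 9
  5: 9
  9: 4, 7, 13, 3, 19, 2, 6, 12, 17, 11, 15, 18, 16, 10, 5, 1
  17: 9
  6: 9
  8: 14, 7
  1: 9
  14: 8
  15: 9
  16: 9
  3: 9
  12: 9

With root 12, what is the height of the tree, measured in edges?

14 sits deepest: 12–9–7–8–14 — 4 edges from the root.

4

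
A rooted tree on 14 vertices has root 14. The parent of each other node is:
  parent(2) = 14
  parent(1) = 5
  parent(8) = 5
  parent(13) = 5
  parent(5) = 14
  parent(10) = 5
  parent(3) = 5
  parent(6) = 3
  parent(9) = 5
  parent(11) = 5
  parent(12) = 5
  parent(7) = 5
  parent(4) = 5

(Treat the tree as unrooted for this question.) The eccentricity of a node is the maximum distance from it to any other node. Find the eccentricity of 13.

3

The node farthest from 13 is 6 (2 also at distance 3), via 13-5-3-6 — 3 edges.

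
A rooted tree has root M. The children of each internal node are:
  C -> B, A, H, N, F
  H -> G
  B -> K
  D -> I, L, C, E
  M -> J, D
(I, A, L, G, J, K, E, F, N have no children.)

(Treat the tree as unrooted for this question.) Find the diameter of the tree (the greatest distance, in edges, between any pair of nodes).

5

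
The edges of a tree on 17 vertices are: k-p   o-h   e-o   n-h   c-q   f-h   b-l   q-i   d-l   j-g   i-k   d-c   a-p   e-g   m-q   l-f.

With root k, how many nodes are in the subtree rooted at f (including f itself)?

Descendants of f (including itself): f, h, n, o, e, g, j. That's 7.

7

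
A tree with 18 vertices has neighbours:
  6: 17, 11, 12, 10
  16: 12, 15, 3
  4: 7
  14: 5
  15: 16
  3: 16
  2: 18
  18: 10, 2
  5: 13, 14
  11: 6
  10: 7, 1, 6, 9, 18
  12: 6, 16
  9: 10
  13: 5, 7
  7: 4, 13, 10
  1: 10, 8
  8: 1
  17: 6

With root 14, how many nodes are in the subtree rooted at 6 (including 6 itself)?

7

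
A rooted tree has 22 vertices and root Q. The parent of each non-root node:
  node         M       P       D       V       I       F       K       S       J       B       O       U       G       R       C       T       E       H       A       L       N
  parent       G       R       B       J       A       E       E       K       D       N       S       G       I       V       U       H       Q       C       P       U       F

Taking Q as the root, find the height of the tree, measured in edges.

A deepest node is T, reached by Q → E → F → N → B → D → J → V → R → P → A → I → G → U → C → H → T.
That path has 16 edges, so the height is 16.

16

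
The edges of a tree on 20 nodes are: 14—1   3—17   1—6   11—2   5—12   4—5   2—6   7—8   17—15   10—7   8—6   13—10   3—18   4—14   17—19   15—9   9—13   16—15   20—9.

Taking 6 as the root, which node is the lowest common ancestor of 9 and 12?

9's ancestor chain is 9, 13, 10, 7, 8, 6 and 12's is 12, 5, 4, 14, 1, 6; they first meet at 6.

6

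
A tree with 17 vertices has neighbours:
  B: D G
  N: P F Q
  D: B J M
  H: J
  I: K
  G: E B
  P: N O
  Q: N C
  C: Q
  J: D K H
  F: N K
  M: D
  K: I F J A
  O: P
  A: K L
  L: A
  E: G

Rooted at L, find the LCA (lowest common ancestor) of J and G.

J

J's ancestor chain is J, K, A, L and G's is G, B, D, J, K, A, L; they first meet at J.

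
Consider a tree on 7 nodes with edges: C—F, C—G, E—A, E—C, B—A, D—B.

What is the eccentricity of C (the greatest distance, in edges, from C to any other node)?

4

A farthest node from C is D.
The path C – E – A – B – D has 4 edges.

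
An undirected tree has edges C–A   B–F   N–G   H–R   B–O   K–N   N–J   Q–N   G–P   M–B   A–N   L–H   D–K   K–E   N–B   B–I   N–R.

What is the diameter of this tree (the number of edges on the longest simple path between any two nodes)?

BFS from L reaches P last, at distance 5; BFS from P confirms no node is farther.
Path: L–H–R–N–G–P.

5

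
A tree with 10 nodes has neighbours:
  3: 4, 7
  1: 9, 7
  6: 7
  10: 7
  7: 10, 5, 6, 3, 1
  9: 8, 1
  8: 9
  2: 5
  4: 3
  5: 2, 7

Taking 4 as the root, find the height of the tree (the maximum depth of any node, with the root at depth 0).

A deepest node is 8, reached by 4 → 3 → 7 → 1 → 9 → 8.
That path has 5 edges, so the height is 5.

5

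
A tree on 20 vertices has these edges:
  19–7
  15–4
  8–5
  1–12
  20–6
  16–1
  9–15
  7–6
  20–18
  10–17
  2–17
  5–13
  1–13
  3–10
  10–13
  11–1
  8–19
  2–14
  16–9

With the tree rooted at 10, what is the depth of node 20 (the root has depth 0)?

7

10 – 13 – 5 – 8 – 19 – 7 – 6 – 20 — 7 edges.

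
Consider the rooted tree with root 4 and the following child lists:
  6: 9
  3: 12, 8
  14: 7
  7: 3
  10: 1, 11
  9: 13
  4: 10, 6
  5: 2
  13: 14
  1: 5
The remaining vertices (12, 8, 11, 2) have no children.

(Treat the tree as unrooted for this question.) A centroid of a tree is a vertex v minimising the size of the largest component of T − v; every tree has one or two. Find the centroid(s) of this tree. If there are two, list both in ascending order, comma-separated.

6, 9

Removing 6 splits the tree into components of sizes 7, 6; the largest is 7 ≤ ⌊14/2⌋ = 7.
Its neighbour 9 also leaves a largest component of size 7, so both are centroids.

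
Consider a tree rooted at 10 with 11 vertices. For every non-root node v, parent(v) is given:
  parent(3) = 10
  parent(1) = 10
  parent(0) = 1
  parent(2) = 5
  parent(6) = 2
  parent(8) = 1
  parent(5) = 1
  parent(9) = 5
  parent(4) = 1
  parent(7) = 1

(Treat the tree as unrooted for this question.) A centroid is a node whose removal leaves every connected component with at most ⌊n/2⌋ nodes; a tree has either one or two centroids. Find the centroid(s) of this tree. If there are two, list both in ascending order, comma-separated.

If 1 is removed the pieces have sizes 4, 2, 1, 1, 1, 1, all ≤ ⌊11/2⌋ = 5.
No neighbour of 1 does as well, so 1 is the unique centroid.

1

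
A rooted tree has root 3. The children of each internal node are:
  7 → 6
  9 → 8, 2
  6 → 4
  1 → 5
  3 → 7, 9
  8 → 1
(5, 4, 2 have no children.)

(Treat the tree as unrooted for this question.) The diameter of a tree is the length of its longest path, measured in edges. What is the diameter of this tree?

BFS from 4 reaches 5 last, at distance 7; BFS from 5 confirms no node is farther.
Path: 4 - 6 - 7 - 3 - 9 - 8 - 1 - 5.

7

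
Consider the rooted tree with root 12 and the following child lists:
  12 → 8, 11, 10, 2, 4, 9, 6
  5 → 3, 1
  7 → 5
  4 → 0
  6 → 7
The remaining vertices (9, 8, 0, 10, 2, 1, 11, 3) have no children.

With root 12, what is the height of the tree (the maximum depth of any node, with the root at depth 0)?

3 sits deepest: 12–6–7–5–3 — 4 edges from the root.

4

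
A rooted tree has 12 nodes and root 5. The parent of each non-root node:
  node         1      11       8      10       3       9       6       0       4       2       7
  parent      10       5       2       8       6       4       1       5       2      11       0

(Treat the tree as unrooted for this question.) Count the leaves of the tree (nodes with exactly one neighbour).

3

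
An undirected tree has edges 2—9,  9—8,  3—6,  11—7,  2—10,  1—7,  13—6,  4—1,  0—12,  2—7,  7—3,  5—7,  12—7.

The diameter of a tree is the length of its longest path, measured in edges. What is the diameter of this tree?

6

Starting from 8, a farthest node is 13 at distance 6.
One longest path: 8–9–2–7–3–6–13.
So the diameter is 6.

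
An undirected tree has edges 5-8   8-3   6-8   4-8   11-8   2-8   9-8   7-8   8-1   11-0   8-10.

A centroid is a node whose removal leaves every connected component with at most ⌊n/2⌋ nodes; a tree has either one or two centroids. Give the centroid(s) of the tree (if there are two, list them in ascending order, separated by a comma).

8

Removing 8 splits the tree into components of sizes 2, 1, 1, 1, 1, 1, 1, 1, 1, 1; the largest is 2 ≤ ⌊12/2⌋ = 6.
No neighbour of 8 does as well, so 8 is the unique centroid.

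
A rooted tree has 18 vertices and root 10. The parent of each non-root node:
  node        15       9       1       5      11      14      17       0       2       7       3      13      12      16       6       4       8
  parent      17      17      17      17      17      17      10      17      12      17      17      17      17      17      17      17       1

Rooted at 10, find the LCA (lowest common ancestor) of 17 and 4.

17's ancestor chain is 17, 10 and 4's is 4, 17, 10; they first meet at 17.

17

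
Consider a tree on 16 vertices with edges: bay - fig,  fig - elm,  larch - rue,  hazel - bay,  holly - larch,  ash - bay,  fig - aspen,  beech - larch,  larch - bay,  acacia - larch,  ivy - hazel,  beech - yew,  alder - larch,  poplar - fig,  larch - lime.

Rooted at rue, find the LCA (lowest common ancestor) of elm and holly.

larch

Path elm→root: elm fig bay larch rue; path holly→root: holly larch rue.
First common node: larch.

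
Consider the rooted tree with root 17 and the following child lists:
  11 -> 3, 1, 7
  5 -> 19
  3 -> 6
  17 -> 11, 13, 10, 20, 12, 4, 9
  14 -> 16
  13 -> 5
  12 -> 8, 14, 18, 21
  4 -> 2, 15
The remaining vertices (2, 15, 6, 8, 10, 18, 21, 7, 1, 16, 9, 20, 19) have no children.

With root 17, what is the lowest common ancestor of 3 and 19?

3's ancestor chain is 3, 11, 17 and 19's is 19, 5, 13, 17; they first meet at 17.

17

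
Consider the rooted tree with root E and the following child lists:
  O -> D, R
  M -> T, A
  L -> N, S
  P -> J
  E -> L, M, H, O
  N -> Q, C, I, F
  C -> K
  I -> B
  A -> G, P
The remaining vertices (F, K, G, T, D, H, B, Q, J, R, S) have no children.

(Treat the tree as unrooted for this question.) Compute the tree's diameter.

8

BFS from J reaches B last, at distance 8; BFS from B confirms no node is farther.
Path: J - P - A - M - E - L - N - I - B.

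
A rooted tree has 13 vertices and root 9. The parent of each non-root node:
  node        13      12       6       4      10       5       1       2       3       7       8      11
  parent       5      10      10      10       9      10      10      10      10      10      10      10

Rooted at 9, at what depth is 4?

2

9 → 10 → 4 — 2 edges.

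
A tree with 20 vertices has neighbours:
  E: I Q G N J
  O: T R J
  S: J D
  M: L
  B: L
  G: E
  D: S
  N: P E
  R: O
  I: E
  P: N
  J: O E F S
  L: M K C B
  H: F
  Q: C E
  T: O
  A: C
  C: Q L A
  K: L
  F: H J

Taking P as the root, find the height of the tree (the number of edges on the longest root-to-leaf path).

The longest root-to-leaf path is P–N–E–Q–C–L–K (6 edges).

6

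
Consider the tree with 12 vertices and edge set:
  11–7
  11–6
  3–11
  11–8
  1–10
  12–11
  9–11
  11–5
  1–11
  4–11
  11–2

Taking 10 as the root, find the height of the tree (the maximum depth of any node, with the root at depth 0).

4 sits deepest: 10–1–11–4 — 3 edges from the root.

3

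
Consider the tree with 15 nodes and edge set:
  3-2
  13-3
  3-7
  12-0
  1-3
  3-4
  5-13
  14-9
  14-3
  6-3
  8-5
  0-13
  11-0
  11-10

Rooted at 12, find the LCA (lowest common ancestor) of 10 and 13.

0

Ancestors of 10 (toward the root): 10, 11, 0, 12.
Ancestors of 13: 13, 0, 12.
The deepest node appearing in both lists is 0.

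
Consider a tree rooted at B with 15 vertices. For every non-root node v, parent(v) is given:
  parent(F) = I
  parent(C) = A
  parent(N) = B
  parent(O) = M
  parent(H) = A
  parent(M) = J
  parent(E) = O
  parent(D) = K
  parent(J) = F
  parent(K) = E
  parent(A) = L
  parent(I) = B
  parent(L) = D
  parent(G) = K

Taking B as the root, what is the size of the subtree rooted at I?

The subtree rooted at I contains: I, F, J, M, O, E, K, D, G, L, A, H, C — 13 nodes.

13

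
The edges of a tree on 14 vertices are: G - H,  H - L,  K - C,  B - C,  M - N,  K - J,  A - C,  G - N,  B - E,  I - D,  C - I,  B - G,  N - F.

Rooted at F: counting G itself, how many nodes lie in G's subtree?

11

G's subtree: {G, B, H, C, E, L, I, K, A, D, J}, size 11.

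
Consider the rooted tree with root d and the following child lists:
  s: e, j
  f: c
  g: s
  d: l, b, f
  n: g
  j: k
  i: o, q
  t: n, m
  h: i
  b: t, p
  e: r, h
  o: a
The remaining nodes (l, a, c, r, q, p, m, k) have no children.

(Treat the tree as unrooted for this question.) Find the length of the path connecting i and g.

4

The path is i - h - e - s - g, which has 4 edges.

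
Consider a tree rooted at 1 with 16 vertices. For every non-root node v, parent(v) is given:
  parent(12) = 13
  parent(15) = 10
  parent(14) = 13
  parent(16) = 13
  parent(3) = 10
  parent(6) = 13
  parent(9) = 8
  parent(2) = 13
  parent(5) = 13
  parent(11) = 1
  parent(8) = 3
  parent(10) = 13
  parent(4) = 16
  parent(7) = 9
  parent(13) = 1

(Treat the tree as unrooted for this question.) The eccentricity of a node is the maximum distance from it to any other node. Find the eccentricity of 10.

4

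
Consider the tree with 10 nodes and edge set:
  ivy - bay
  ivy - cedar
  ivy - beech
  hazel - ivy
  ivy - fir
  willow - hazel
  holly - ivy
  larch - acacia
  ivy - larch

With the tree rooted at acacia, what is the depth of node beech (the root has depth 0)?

3

Climbing from beech to the root: beech – ivy – larch – acacia. That's 3 steps.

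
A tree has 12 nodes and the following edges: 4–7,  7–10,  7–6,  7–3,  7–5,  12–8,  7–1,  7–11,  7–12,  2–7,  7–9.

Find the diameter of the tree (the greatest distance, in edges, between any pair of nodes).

3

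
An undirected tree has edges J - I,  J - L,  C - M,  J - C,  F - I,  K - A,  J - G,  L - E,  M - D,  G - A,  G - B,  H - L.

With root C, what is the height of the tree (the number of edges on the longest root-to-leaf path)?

4

The longest root-to-leaf path is C–J–G–A–K (4 edges).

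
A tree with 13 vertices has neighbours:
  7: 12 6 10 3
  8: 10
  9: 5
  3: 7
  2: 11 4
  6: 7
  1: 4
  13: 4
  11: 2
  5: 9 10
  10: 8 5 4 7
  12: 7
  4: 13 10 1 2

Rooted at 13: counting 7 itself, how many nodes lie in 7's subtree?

7's subtree: {7, 3, 12, 6}, size 4.

4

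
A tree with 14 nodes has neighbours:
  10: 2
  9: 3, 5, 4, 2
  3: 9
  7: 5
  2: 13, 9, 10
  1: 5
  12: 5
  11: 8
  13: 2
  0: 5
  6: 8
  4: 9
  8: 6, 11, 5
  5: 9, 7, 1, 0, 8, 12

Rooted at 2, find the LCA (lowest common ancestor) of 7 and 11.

Path 7→root: 7 5 9 2; path 11→root: 11 8 5 9 2.
First common node: 5.

5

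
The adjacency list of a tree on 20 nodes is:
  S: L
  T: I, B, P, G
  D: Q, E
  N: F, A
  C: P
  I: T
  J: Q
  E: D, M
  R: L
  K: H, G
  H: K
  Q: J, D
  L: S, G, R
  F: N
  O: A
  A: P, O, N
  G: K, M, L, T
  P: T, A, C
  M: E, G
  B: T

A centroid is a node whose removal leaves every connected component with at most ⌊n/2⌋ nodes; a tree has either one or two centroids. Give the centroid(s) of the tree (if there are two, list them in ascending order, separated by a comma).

G

Delete G: the remaining components have sizes 9, 5, 3, 2. Max 9 ≤ 10, so G is a centroid.
No neighbour of G does as well, so G is the unique centroid.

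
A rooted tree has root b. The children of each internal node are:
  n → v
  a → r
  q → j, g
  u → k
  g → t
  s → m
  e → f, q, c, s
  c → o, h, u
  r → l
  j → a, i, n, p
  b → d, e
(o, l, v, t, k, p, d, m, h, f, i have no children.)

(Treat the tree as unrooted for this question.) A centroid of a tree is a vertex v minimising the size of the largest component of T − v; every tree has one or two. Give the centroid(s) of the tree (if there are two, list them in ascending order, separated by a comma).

e, q

Removing e splits the tree into components of sizes 11, 5, 2, 2, 1; the largest is 11 ≤ ⌊22/2⌋ = 11.
Its neighbour q also leaves a largest component of size 11, so both are centroids.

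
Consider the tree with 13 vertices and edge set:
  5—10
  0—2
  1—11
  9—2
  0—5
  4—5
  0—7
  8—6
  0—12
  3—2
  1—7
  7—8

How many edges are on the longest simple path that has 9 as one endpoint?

5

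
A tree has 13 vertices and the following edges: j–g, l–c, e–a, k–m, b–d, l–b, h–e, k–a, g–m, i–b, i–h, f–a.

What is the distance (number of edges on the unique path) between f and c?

7

Walking from f: f – a – e – h – i – b – l – c. Length 7.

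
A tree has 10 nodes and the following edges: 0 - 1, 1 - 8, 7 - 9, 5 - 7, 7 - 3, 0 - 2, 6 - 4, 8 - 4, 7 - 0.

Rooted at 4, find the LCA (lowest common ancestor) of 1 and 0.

1

Path 1→root: 1 8 4; path 0→root: 0 1 8 4.
First common node: 1.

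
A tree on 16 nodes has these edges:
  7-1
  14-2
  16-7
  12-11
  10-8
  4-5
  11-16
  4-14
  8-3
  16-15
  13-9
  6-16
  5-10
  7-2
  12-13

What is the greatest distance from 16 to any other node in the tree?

8

The node farthest from 16 is 3, via 16 – 7 – 2 – 14 – 4 – 5 – 10 – 8 – 3 — 8 edges.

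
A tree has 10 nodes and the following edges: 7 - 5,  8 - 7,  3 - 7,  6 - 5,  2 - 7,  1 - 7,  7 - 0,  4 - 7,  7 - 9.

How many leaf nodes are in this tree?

8

The leaves are 0, 1, 2, 3, 4, 6, 8, 9.
That is 8 leaves.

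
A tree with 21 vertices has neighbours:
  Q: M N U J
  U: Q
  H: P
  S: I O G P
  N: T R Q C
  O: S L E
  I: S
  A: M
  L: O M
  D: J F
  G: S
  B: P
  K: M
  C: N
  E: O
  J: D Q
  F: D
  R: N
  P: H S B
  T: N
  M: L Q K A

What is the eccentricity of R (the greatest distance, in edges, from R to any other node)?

8

The node farthest from R is H (B also at distance 8), via R-N-Q-M-L-O-S-P-H — 8 edges.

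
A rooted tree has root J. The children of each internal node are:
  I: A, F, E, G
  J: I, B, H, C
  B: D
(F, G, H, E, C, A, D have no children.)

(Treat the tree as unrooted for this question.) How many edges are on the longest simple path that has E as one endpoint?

4

A farthest node from E is D.
The path E – I – J – B – D has 4 edges.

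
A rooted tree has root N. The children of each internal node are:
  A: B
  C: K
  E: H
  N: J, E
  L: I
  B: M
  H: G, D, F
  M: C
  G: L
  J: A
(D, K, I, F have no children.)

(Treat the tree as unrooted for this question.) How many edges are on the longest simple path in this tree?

11

A longest path is I–L–G–H–E–N–J–A–B–M–C–K, with 11 edges.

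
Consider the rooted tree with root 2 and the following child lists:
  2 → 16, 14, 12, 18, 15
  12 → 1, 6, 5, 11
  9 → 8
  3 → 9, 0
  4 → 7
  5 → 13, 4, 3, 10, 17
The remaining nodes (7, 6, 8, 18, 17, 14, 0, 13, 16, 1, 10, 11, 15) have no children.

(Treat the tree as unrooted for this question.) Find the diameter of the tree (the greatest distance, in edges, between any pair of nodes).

A longest path is 16 – 2 – 12 – 5 – 3 – 9 – 8, with 6 edges.

6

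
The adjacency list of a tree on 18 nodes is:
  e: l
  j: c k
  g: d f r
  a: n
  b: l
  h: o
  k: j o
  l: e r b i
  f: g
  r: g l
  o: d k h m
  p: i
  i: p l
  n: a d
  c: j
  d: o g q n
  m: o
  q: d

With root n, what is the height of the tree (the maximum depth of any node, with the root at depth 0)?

The longest root-to-leaf path is n–d–g–r–l–i–p (6 edges).

6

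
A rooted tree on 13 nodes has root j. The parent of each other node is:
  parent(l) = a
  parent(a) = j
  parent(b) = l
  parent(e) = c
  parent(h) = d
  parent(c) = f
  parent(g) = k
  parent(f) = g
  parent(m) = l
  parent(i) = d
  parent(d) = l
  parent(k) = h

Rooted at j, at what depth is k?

Path from j to k: j–a–l–d–h–k, which has 5 edges.

5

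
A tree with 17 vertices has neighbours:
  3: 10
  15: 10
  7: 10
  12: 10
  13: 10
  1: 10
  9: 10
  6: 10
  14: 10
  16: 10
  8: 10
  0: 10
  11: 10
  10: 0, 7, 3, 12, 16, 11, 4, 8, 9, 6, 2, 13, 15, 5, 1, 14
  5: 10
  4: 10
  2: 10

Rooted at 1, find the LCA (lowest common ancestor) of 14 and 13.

Ancestors of 14 (toward the root): 14, 10, 1.
Ancestors of 13: 13, 10, 1.
The deepest node appearing in both lists is 10.

10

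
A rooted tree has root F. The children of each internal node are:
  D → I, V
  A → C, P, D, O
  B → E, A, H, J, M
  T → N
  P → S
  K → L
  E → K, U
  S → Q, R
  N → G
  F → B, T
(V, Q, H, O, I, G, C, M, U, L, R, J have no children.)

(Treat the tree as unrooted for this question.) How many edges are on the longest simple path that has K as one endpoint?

6

The node farthest from K is Q (R, G also at distance 6), via K – E – B – A – P – S – Q — 6 edges.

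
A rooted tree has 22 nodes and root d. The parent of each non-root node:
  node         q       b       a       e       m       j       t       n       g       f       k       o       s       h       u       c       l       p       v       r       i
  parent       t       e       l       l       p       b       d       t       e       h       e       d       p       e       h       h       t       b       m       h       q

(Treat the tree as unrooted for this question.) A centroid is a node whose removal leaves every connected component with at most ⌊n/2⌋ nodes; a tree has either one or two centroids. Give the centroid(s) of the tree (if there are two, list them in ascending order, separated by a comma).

Delete e: the remaining components have sizes 8, 6, 5, 1, 1. Max 8 ≤ 11, so e is a centroid.
Every other node leaves some component of size > 11, so the centroid is unique.

e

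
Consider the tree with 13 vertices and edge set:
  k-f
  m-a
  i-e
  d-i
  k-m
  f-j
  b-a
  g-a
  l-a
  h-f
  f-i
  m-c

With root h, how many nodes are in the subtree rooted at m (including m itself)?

Descendants of m (including itself): m, a, c, l, b, g. That's 6.

6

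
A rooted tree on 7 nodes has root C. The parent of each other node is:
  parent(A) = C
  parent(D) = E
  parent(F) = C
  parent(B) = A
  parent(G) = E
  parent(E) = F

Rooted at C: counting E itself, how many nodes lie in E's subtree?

Descendants of E (including itself): E, D, G. That's 3.

3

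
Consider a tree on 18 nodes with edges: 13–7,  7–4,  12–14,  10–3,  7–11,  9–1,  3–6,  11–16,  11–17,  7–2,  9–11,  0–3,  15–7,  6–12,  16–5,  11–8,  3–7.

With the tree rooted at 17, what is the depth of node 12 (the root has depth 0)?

5

17 → 11 → 7 → 3 → 6 → 12 — 5 edges.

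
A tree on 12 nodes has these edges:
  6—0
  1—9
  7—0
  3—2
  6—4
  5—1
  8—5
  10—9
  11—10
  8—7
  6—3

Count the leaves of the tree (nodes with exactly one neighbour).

The leaves are 2, 4, 11.
That is 3 leaves.

3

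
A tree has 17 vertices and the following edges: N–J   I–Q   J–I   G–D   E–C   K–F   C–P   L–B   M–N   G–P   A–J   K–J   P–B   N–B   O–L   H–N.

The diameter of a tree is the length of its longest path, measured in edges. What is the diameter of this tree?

7

Starting from F, a farthest node is D at distance 7.
One longest path: F - K - J - N - B - P - G - D.
So the diameter is 7.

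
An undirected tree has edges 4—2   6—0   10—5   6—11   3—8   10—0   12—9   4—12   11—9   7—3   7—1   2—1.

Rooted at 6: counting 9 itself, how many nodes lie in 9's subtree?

8

Descendants of 9 (including itself): 9, 12, 4, 2, 1, 7, 3, 8. That's 8.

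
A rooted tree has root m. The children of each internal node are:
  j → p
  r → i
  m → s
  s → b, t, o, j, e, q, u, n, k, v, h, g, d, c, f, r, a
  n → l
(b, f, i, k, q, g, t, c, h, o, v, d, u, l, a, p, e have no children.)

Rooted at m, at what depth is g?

Path from m to g: m – s – g, which has 2 edges.

2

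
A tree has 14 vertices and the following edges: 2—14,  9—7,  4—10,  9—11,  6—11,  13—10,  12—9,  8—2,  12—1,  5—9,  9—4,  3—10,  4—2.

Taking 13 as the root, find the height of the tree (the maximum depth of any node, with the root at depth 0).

The longest root-to-leaf path is 13 → 10 → 4 → 9 → 11 → 6 (5 edges).

5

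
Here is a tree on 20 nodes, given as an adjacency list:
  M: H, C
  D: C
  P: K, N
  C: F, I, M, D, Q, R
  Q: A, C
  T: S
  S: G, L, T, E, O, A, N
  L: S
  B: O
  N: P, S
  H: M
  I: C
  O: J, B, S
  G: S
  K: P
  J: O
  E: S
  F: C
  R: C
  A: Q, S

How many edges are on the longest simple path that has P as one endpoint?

7

Distances from P peak at 7, attained at H.
P – N – S – A – Q – C – M – H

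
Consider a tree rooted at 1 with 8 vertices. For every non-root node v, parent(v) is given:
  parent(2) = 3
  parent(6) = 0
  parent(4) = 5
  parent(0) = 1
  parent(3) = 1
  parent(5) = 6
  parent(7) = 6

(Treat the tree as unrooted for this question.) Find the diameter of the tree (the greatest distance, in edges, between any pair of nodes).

A longest path is 2 - 3 - 1 - 0 - 6 - 5 - 4, with 6 edges.

6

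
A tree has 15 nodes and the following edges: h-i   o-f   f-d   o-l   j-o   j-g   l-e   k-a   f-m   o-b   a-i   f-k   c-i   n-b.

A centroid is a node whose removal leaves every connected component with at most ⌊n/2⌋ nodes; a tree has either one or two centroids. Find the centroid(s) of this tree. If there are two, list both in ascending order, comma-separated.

f

If f is removed the pieces have sizes 7, 5, 1, 1, all ≤ ⌊15/2⌋ = 7.
Every other node leaves some component of size > 7, so the centroid is unique.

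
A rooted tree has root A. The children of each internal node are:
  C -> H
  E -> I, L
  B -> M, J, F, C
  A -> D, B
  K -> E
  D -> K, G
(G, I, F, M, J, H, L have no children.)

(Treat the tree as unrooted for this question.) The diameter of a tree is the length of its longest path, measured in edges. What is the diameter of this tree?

A longest path is H-C-B-A-D-K-E-L, with 7 edges.

7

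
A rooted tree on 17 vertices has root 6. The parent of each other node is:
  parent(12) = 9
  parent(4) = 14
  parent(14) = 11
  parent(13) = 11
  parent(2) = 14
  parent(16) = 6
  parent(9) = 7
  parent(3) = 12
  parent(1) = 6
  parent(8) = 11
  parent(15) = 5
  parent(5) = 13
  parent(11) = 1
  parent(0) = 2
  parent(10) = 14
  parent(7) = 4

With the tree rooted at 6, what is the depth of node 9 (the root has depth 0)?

6

6 – 1 – 11 – 14 – 4 – 7 – 9 — 6 edges.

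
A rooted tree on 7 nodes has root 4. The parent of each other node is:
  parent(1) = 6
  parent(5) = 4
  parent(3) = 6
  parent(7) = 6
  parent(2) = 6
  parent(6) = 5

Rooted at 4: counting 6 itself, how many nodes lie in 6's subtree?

5

6's subtree: {6, 7, 3, 2, 1}, size 5.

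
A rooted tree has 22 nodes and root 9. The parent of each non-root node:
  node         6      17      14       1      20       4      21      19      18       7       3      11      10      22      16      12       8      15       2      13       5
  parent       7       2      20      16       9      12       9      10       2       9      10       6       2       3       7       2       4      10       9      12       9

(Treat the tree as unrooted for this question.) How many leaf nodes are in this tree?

Exactly 12 nodes have a single neighbour: 1, 5, 8, 11, 13, 14, 15, 17, 18, 19, 21, 22.

12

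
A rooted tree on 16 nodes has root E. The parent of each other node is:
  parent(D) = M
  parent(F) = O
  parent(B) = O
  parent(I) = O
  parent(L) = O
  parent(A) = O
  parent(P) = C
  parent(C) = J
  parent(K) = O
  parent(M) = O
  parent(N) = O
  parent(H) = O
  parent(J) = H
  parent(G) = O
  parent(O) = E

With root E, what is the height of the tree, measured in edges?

5

The longest root-to-leaf path is E-O-H-J-C-P (5 edges).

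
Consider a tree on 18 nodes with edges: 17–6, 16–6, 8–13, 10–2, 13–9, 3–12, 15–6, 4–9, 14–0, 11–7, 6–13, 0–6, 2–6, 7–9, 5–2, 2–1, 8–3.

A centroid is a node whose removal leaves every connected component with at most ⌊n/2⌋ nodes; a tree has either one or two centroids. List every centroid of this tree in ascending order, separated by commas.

6

If 6 is removed the pieces have sizes 8, 4, 2, 1, 1, 1, all ≤ ⌊18/2⌋ = 9.
No neighbour of 6 does as well, so 6 is the unique centroid.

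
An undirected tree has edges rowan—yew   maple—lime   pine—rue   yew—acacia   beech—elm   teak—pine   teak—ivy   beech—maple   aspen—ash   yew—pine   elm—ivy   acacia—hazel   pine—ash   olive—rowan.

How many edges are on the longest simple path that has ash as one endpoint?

A farthest node from ash is lime.
The path ash-pine-teak-ivy-elm-beech-maple-lime has 7 edges.

7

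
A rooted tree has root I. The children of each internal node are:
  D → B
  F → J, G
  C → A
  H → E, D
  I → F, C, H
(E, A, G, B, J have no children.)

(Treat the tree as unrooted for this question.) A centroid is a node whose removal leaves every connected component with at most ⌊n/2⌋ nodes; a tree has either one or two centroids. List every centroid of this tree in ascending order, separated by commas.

I

Delete I: the remaining components have sizes 4, 3, 2. Max 4 ≤ 5, so I is a centroid.
No neighbour of I does as well, so I is the unique centroid.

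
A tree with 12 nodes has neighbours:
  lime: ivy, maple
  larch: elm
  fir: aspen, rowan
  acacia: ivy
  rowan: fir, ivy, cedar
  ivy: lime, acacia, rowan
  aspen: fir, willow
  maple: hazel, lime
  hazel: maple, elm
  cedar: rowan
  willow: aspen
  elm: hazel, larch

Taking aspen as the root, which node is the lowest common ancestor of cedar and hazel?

rowan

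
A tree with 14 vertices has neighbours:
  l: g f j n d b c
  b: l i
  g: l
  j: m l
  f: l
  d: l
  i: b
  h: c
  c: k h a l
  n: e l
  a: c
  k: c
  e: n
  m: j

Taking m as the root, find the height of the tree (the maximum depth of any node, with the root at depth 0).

4

The longest root-to-leaf path is m–j–l–n–e (4 edges).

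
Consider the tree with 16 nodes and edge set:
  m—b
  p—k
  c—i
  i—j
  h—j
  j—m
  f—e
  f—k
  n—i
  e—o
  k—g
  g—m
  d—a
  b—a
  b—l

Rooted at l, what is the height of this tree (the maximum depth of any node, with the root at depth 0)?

7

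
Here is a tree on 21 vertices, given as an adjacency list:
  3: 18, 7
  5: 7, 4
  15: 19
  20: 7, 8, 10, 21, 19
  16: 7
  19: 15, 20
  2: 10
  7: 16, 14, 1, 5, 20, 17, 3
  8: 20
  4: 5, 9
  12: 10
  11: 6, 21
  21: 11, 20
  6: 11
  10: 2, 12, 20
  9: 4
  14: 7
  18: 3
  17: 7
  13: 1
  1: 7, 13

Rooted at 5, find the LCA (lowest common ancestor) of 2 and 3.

7

Path 2→root: 2 10 20 7 5; path 3→root: 3 7 5.
First common node: 7.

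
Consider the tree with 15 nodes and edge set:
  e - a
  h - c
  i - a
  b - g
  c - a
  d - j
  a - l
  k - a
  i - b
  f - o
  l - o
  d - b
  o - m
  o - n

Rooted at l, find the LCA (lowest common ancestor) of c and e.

c's ancestor chain is c, a, l and e's is e, a, l; they first meet at a.

a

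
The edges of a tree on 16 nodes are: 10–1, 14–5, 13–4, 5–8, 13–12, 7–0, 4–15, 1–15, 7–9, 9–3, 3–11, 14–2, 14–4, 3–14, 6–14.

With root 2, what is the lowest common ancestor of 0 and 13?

Path 0→root: 0 7 9 3 14 2; path 13→root: 13 4 14 2.
First common node: 14.

14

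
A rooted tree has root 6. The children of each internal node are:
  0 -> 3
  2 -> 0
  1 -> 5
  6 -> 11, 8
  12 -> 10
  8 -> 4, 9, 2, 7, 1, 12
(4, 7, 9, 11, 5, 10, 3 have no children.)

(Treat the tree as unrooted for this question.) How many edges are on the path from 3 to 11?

5

3–0–2–8–6–11: 5 edges.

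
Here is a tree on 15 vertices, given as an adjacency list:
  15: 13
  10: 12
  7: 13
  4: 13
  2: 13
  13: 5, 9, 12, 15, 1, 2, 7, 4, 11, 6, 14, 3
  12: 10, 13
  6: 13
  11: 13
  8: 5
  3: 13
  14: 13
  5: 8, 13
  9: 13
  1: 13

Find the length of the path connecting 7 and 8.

Walking from 7: 7 – 13 – 5 – 8. Length 3.

3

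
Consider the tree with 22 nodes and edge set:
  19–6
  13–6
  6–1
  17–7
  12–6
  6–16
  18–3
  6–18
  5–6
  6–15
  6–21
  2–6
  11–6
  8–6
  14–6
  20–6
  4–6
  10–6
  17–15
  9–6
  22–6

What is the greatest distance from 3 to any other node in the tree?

5

A farthest node from 3 is 7.
The path 3–18–6–15–17–7 has 5 edges.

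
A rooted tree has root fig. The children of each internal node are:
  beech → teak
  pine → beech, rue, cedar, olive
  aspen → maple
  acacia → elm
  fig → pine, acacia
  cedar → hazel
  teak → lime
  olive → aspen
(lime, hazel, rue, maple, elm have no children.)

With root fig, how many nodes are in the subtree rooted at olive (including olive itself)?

3

Descendants of olive (including itself): olive, aspen, maple. That's 3.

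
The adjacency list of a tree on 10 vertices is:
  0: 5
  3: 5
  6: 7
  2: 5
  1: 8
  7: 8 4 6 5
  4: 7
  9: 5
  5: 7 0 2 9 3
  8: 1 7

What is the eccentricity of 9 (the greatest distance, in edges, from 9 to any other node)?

Distances from 9 peak at 4, attained at 1.
9–5–7–8–1

4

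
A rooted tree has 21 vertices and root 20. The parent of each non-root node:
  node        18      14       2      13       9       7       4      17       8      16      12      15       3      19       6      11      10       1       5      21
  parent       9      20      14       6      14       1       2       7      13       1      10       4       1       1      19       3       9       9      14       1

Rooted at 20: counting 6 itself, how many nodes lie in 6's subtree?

3

The subtree rooted at 6 contains: 6, 13, 8 — 3 nodes.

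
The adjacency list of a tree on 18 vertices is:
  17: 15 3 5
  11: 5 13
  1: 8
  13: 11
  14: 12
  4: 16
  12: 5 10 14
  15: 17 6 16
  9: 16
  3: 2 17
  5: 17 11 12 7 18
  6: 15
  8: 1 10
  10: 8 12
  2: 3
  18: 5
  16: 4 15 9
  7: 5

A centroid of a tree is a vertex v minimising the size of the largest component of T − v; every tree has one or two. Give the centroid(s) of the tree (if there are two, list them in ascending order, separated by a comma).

Delete 5: the remaining components have sizes 8, 5, 2, 1, 1. Max 8 ≤ 9, so 5 is a centroid.
Every other node leaves some component of size > 9, so the centroid is unique.

5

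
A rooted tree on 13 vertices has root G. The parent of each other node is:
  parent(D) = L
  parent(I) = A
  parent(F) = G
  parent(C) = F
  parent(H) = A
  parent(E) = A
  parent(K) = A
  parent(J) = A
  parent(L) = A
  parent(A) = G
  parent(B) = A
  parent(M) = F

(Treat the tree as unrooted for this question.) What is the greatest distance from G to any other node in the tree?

3

Distances from G peak at 3, attained at D.
G-A-L-D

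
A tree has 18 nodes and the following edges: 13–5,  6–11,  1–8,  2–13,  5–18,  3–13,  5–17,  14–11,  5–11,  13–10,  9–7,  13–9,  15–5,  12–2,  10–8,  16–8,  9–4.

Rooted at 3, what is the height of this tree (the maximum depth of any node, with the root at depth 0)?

4

A deepest node is 6, reached by 3-13-5-11-6.
That path has 4 edges, so the height is 4.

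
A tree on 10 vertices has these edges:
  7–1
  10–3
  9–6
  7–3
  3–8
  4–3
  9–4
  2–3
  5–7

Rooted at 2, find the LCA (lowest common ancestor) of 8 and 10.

3

8's ancestor chain is 8, 3, 2 and 10's is 10, 3, 2; they first meet at 3.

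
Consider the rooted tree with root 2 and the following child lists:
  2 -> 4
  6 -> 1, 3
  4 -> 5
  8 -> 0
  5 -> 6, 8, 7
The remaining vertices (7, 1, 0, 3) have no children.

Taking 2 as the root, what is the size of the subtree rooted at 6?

6's subtree: {6, 1, 3}, size 3.

3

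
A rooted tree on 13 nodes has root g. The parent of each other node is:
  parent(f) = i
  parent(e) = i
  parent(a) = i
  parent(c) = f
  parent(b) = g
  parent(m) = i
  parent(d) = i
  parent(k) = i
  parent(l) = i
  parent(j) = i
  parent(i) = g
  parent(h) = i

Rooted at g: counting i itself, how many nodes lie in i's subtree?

11

The subtree rooted at i contains: i, h, f, a, k, l, j, e, d, m, c — 11 nodes.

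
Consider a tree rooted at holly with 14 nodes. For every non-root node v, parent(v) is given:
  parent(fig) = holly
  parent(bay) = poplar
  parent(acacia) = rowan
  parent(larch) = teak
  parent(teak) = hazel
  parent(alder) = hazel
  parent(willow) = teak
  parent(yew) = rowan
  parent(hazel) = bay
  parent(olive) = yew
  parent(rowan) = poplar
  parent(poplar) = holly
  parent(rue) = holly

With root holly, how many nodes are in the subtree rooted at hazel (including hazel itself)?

Descendants of hazel (including itself): hazel, alder, teak, larch, willow. That's 5.

5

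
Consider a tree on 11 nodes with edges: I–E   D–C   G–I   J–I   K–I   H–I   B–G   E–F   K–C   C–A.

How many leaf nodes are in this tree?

6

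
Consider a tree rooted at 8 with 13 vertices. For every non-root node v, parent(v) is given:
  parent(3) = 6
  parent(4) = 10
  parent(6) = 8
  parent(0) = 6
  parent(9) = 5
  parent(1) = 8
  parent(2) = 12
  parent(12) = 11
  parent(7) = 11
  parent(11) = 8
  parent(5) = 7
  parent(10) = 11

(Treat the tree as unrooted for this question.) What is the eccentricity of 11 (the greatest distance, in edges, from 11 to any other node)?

3

A farthest node from 11 is 0 (3, 9 also at distance 3).
The path 11-8-6-0 has 3 edges.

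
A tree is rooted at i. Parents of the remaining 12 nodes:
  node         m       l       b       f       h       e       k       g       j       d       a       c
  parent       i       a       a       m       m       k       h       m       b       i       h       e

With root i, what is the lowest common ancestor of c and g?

Path c→root: c e k h m i; path g→root: g m i.
First common node: m.

m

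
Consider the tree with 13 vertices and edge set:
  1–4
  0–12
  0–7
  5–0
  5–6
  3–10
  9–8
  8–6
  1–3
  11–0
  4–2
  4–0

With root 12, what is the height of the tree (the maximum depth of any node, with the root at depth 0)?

5

10 sits deepest: 12 – 0 – 4 – 1 – 3 – 10 — 5 edges from the root.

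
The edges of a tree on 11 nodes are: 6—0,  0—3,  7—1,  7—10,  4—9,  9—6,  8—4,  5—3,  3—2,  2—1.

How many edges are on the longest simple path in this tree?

Starting from 10, a farthest node is 8 at distance 9.
One longest path: 10 – 7 – 1 – 2 – 3 – 0 – 6 – 9 – 4 – 8.
So the diameter is 9.

9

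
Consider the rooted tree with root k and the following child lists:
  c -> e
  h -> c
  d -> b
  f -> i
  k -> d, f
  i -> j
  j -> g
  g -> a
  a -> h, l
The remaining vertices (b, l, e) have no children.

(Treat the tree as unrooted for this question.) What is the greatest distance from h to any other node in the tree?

8

The node farthest from h is b, via h – a – g – j – i – f – k – d – b — 8 edges.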